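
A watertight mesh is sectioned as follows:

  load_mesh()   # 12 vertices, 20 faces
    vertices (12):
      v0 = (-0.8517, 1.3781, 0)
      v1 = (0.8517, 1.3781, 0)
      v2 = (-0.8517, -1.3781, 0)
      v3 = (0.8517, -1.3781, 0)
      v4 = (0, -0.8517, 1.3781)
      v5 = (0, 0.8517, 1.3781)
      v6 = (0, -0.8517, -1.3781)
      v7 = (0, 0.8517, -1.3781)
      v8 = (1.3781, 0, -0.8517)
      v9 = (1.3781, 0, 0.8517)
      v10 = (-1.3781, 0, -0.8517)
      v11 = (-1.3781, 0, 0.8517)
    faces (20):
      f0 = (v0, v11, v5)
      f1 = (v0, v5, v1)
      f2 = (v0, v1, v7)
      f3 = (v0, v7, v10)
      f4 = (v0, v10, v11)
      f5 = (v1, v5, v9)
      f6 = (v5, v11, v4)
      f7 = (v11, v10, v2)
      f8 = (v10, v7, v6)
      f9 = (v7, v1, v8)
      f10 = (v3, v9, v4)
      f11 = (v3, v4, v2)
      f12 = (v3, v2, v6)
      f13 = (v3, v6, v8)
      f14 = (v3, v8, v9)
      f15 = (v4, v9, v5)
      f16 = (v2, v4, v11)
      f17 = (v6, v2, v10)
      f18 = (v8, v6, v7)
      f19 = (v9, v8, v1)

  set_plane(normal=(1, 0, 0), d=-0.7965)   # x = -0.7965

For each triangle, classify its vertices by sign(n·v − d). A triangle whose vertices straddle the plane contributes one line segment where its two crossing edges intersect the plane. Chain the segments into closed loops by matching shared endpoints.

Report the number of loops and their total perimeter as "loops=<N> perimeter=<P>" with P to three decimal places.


Straddling triangles (10 of 20):
  (v0,v11,v5) [--+] → (-0.7965, 0.359443, 1.07386)–(-0.7965, 1.34398, 0.0893168)  len=1.3923
  (v0,v5,v1) [-++] → (-0.7965, 1.34398, 0.0893168)–(-0.7965, 1.3781, 0)  len=0.0956
  (v0,v1,v7) [-++] → (-0.7965, 1.3781, 0)–(-0.7965, 1.34398, -0.0893168)  len=0.0956
  (v0,v7,v10) [-+-] → (-0.7965, 1.34398, -0.0893168)–(-0.7965, 0.359443, -1.07386)  len=1.3923
  (v5,v11,v4) [+-+] → (-0.7965, 0.359443, 1.07386)–(-0.7965, -0.359443, 1.07386)  len=0.7189
  (v10,v7,v6) [-++] → (-0.7965, 0.359443, -1.07386)–(-0.7965, -0.359443, -1.07386)  len=0.7189
  (v3,v4,v2) [++-] → (-0.7965, -1.34398, 0.0893168)–(-0.7965, -1.3781, 0)  len=0.0956
  (v3,v2,v6) [+-+] → (-0.7965, -1.3781, 0)–(-0.7965, -1.34398, -0.0893168)  len=0.0956
  (v2,v4,v11) [-+-] → (-0.7965, -1.34398, 0.0893168)–(-0.7965, -0.359443, 1.07386)  len=1.3923
  (v6,v2,v10) [+--] → (-0.7965, -1.34398, -0.0893168)–(-0.7965, -0.359443, -1.07386)  len=1.3923

Chained into 1 loop(s):
  loop 1: 10 segments, perimeter = 7.3896
Total perimeter = 7.390

loops=1 perimeter=7.390


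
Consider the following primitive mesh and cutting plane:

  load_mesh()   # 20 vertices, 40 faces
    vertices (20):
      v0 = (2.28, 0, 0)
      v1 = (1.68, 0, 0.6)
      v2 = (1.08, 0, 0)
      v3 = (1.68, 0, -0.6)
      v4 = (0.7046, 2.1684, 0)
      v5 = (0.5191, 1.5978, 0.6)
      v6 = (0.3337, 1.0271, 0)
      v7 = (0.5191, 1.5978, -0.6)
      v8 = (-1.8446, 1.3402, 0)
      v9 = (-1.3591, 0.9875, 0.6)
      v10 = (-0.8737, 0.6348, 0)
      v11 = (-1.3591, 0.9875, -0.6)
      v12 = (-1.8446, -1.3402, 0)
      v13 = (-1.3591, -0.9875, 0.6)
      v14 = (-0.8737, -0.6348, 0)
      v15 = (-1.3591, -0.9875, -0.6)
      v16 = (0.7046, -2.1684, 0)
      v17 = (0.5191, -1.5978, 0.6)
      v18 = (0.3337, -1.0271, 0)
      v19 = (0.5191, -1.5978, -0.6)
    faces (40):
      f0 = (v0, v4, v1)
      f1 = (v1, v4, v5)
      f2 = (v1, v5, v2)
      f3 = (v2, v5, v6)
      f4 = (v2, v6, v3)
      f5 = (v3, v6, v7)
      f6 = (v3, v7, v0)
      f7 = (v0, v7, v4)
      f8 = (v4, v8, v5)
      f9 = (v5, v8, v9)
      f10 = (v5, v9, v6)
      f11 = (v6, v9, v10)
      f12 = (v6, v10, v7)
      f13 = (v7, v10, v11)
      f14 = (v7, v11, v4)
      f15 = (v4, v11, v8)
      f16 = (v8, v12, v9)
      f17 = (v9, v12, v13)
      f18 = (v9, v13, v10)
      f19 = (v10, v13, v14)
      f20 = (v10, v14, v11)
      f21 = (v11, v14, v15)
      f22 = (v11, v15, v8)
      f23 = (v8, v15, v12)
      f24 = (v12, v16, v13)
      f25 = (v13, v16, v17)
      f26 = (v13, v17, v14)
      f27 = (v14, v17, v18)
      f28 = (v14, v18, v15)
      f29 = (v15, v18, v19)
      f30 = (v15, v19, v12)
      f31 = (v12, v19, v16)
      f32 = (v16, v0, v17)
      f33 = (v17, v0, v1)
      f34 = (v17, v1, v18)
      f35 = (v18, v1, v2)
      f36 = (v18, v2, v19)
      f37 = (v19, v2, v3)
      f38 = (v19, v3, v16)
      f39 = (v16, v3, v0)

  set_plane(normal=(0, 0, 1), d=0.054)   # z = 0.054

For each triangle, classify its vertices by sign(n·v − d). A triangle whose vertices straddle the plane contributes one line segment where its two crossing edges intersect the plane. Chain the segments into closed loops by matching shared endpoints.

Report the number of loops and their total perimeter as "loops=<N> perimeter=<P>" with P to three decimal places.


loops=2 perimeter=19.750

Straddling triangles (20 of 40):
  (v0,v4,v1) [--+] → (0.792386, 1.97324, 0.054)–(2.226, 0, 0.054)  len=2.4390
  (v1,v4,v5) [+-+] → (0.792386, 1.97324, 0.054)–(0.687905, 2.11705, 0.054)  len=0.1778
  (v1,v5,v2) [++-] → (1.02952, 0.143802, 0.054)–(1.134, 0, 0.054)  len=0.1778
  (v2,v5,v6) [-+-] → (1.02952, 0.143802, 0.054)–(0.350386, 1.07846, 0.054)  len=1.1553
  (v4,v8,v5) [--+] → (-1.63187, 1.36338, 0.054)–(0.687905, 2.11705, 0.054)  len=2.4391
  (v5,v8,v9) [+-+] → (-1.63187, 1.36338, 0.054)–(-1.8009, 1.30846, 0.054)  len=0.1777
  (v5,v9,v6) [++-] → (0.181348, 1.02354, 0.054)–(0.350386, 1.07846, 0.054)  len=0.1777
  (v6,v9,v10) [-+-] → (0.181348, 1.02354, 0.054)–(-0.917386, 0.666543, 0.054)  len=1.1553
  (v8,v12,v9) [--+] → (-1.8009, -1.13071, 0.054)–(-1.8009, 1.30846, 0.054)  len=2.4392
  (v9,v12,v13) [+-+] → (-1.8009, -1.13071, 0.054)–(-1.8009, -1.30846, 0.054)  len=0.1778
  (v9,v13,v10) [++-] → (-0.917386, 0.488793, 0.054)–(-0.917386, 0.666543, 0.054)  len=0.1778
  (v10,v13,v14) [-+-] → (-0.917386, 0.488793, 0.054)–(-0.917386, -0.666543, 0.054)  len=1.1553
  (v12,v16,v13) [--+] → (0.518867, -2.06212, 0.054)–(-1.8009, -1.30846, 0.054)  len=2.4391
  (v13,v16,v17) [+-+] → (0.518867, -2.06212, 0.054)–(0.687905, -2.11705, 0.054)  len=0.1777
  (v13,v17,v14) [++-] → (-0.748348, -0.72147, 0.054)–(-0.917386, -0.666543, 0.054)  len=0.1777
  (v14,v17,v18) [-+-] → (-0.748348, -0.72147, 0.054)–(0.350386, -1.07846, 0.054)  len=1.1553
  (v16,v0,v17) [--+] → (2.12152, -0.143802, 0.054)–(0.687905, -2.11705, 0.054)  len=2.4390
  (v17,v0,v1) [+-+] → (2.12152, -0.143802, 0.054)–(2.226, 0, 0.054)  len=0.1778
  (v17,v1,v18) [++-] → (0.454867, -0.934661, 0.054)–(0.350386, -1.07846, 0.054)  len=0.1778
  (v18,v1,v2) [-+-] → (0.454867, -0.934661, 0.054)–(1.134, 0, 0.054)  len=1.1553

Chained into 2 loop(s):
  loop 1: 10 segments, perimeter = 13.0842
  loop 2: 10 segments, perimeter = 6.6653
Total perimeter = 19.750


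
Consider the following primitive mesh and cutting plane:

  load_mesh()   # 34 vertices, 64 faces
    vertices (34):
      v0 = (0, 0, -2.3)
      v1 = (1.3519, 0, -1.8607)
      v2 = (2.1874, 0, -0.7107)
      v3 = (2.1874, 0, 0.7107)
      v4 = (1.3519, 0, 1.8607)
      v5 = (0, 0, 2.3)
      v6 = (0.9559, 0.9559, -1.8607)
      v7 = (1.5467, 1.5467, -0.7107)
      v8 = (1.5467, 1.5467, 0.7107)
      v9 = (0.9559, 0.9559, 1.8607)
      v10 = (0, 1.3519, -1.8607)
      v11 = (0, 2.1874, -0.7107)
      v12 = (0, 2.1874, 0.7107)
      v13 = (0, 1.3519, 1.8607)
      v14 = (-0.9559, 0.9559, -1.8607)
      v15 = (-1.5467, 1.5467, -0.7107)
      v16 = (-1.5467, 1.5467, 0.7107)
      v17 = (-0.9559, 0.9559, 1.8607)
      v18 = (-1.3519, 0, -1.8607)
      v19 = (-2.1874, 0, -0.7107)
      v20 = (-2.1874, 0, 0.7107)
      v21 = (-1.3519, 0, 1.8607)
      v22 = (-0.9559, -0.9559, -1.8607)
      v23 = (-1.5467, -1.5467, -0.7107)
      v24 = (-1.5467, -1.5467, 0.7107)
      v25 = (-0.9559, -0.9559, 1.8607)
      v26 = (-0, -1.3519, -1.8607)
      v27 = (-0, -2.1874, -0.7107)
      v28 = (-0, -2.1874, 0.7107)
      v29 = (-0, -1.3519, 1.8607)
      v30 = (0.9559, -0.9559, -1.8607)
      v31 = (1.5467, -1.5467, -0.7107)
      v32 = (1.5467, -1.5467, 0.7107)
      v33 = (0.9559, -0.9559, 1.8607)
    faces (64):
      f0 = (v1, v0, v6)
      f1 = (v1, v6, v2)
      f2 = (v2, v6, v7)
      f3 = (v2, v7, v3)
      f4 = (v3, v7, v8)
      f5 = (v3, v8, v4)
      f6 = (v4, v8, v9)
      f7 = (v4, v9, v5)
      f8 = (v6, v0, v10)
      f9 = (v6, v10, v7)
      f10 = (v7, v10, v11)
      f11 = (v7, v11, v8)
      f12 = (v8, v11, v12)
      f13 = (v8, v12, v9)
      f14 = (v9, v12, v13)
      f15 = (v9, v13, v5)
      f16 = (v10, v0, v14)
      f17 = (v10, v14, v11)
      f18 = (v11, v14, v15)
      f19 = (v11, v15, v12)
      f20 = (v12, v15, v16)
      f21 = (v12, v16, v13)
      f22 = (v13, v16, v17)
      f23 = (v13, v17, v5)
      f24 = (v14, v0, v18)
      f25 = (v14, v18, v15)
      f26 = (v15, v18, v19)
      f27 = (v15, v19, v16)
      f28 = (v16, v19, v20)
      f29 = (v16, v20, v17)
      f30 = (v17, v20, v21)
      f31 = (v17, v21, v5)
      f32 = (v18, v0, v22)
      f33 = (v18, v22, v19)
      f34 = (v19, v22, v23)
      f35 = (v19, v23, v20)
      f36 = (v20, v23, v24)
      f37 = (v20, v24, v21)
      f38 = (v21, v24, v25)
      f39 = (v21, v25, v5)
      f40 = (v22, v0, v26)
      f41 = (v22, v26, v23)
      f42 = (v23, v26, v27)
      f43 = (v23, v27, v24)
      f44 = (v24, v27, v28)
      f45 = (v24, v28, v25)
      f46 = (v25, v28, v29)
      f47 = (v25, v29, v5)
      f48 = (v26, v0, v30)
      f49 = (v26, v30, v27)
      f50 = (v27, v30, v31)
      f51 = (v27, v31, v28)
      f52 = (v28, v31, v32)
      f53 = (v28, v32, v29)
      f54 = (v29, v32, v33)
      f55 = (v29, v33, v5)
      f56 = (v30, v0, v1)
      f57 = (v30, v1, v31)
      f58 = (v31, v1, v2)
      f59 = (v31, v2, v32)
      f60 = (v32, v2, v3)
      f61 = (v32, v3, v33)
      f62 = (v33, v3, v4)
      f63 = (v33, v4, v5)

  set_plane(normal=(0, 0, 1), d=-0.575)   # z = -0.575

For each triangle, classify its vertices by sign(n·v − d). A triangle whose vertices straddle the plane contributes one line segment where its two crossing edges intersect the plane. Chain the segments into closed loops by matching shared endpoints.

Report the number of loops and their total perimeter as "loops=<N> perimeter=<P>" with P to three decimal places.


Straddling triangles (16 of 64):
  (v2,v7,v3) [--+] → (1.60787, 1.39904, -0.575)–(2.1874, 0, -0.575)  len=1.5143
  (v3,v7,v8) [+-+] → (1.60787, 1.39904, -0.575)–(1.5467, 1.5467, -0.575)  len=0.1598
  (v7,v11,v8) [--+] → (0.147662, 2.12623, -0.575)–(1.5467, 1.5467, -0.575)  len=1.5143
  (v8,v11,v12) [+-+] → (0.147662, 2.12623, -0.575)–(0, 2.1874, -0.575)  len=0.1598
  (v11,v15,v12) [--+] → (-1.39904, 1.60787, -0.575)–(0, 2.1874, -0.575)  len=1.5143
  (v12,v15,v16) [+-+] → (-1.39904, 1.60787, -0.575)–(-1.5467, 1.5467, -0.575)  len=0.1598
  (v15,v19,v16) [--+] → (-2.12623, 0.147662, -0.575)–(-1.5467, 1.5467, -0.575)  len=1.5143
  (v16,v19,v20) [+-+] → (-2.12623, 0.147662, -0.575)–(-2.1874, 0, -0.575)  len=0.1598
  (v19,v23,v20) [--+] → (-1.60787, -1.39904, -0.575)–(-2.1874, 0, -0.575)  len=1.5143
  (v20,v23,v24) [+-+] → (-1.60787, -1.39904, -0.575)–(-1.5467, -1.5467, -0.575)  len=0.1598
  (v23,v27,v24) [--+] → (-0.147662, -2.12623, -0.575)–(-1.5467, -1.5467, -0.575)  len=1.5143
  (v24,v27,v28) [+-+] → (-0.147662, -2.12623, -0.575)–(0, -2.1874, -0.575)  len=0.1598
  (v27,v31,v28) [--+] → (1.39904, -1.60787, -0.575)–(0, -2.1874, -0.575)  len=1.5143
  (v28,v31,v32) [+-+] → (1.39904, -1.60787, -0.575)–(1.5467, -1.5467, -0.575)  len=0.1598
  (v31,v2,v32) [--+] → (2.12623, -0.147662, -0.575)–(1.5467, -1.5467, -0.575)  len=1.5143
  (v32,v2,v3) [+-+] → (2.12623, -0.147662, -0.575)–(2.1874, 0, -0.575)  len=0.1598

Chained into 1 loop(s):
  loop 1: 16 segments, perimeter = 13.3932
Total perimeter = 13.393

loops=1 perimeter=13.393


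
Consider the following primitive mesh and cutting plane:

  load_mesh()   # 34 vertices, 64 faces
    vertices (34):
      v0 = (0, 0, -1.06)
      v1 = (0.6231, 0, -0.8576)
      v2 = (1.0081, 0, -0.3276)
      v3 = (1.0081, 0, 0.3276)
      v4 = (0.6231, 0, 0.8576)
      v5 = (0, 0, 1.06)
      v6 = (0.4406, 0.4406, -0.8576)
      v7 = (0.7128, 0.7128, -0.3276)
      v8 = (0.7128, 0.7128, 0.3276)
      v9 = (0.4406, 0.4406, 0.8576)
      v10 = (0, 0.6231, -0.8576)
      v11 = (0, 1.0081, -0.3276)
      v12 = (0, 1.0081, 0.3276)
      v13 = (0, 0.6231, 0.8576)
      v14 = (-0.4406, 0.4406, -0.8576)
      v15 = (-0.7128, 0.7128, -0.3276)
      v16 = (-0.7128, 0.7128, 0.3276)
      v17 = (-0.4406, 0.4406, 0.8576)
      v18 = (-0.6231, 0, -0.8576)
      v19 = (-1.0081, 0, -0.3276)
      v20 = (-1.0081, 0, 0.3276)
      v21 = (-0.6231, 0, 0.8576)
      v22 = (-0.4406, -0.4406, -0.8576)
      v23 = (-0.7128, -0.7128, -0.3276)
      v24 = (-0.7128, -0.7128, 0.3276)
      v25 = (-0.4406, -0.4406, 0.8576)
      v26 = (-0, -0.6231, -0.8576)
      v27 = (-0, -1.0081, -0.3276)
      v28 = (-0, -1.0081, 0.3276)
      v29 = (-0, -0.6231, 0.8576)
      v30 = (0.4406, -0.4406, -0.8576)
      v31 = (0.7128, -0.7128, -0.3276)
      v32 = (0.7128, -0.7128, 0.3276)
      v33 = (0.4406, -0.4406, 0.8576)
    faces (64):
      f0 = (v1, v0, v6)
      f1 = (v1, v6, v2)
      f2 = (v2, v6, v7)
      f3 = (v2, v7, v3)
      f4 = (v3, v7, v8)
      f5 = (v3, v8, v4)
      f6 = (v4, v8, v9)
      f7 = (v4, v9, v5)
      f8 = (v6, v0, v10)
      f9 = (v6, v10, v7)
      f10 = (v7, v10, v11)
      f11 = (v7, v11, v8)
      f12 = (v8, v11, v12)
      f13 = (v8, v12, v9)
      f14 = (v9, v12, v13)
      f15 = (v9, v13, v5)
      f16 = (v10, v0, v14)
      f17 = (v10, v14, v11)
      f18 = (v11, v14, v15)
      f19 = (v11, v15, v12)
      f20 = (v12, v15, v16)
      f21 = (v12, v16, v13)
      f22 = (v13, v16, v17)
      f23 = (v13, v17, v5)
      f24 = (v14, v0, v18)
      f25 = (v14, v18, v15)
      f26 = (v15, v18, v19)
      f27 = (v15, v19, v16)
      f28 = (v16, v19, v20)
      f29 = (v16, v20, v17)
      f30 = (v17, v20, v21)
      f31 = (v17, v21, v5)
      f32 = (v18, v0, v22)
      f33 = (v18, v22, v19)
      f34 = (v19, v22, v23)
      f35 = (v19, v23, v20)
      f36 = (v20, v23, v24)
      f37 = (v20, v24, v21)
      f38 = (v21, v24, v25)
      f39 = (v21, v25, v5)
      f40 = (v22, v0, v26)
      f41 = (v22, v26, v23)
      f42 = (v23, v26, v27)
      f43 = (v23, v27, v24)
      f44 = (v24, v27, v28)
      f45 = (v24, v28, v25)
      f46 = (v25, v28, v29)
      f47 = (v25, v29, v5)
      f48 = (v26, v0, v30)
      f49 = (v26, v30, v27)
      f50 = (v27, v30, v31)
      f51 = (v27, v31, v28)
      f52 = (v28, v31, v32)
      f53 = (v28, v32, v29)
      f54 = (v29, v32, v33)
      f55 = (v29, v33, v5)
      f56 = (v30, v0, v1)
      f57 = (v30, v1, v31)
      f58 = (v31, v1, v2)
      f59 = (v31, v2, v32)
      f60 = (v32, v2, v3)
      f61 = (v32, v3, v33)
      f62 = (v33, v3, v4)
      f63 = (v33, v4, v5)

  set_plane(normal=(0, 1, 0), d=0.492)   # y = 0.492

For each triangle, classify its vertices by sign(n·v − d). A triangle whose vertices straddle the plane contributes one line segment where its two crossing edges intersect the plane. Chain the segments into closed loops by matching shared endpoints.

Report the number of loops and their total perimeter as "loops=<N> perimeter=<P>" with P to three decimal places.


loops=1 perimeter=5.521

Straddling triangles (20 of 64):
  (v2,v6,v7) [--+] → (0.492, 0.492, -0.757519)–(0.804273, 0.492, -0.3276)  len=0.5314
  (v2,v7,v3) [-+-] → (0.804273, 0.492, -0.3276)–(0.804273, 0.492, -0.124642)  len=0.2030
  (v3,v7,v8) [-++] → (0.804273, 0.492, -0.124642)–(0.804273, 0.492, 0.3276)  len=0.4522
  (v3,v8,v4) [-+-] → (0.804273, 0.492, 0.3276)–(0.685014, 0.492, 0.491775)  len=0.2029
  (v4,v8,v9) [-+-] → (0.685014, 0.492, 0.491775)–(0.492, 0.492, 0.757519)  len=0.3284
  (v6,v0,v10) [--+] → (0, 0.492, -0.900185)–(0.316508, 0.492, -0.8576)  len=0.3194
  (v6,v10,v7) [-++] → (0.316508, 0.492, -0.8576)–(0.492, 0.492, -0.757519)  len=0.2020
  (v8,v12,v9) [++-] → (0.400694, 0.492, 0.809596)–(0.492, 0.492, 0.757519)  len=0.1051
  (v9,v12,v13) [-++] → (0.400694, 0.492, 0.809596)–(0.316508, 0.492, 0.8576)  len=0.0969
  (v9,v13,v5) [-+-] → (0.316508, 0.492, 0.8576)–(0, 0.492, 0.900185)  len=0.3194
  (v10,v0,v14) [+--] → (0, 0.492, -0.900185)–(-0.316508, 0.492, -0.8576)  len=0.3194
  (v10,v14,v11) [+-+] → (-0.316508, 0.492, -0.8576)–(-0.400694, 0.492, -0.809596)  len=0.0969
  (v11,v14,v15) [+-+] → (-0.400694, 0.492, -0.809596)–(-0.492, 0.492, -0.757519)  len=0.1051
  (v13,v16,v17) [++-] → (-0.492, 0.492, 0.757519)–(-0.316508, 0.492, 0.8576)  len=0.2020
  (v13,v17,v5) [+--] → (-0.316508, 0.492, 0.8576)–(0, 0.492, 0.900185)  len=0.3194
  (v14,v18,v15) [--+] → (-0.685014, 0.492, -0.491775)–(-0.492, 0.492, -0.757519)  len=0.3284
  (v15,v18,v19) [+--] → (-0.685014, 0.492, -0.491775)–(-0.804273, 0.492, -0.3276)  len=0.2029
  (v15,v19,v16) [+-+] → (-0.804273, 0.492, -0.3276)–(-0.804273, 0.492, 0.124642)  len=0.4522
  (v16,v19,v20) [+--] → (-0.804273, 0.492, 0.124642)–(-0.804273, 0.492, 0.3276)  len=0.2030
  (v16,v20,v17) [+--] → (-0.804273, 0.492, 0.3276)–(-0.492, 0.492, 0.757519)  len=0.5314

Chained into 1 loop(s):
  loop 1: 20 segments, perimeter = 5.5214
Total perimeter = 5.521


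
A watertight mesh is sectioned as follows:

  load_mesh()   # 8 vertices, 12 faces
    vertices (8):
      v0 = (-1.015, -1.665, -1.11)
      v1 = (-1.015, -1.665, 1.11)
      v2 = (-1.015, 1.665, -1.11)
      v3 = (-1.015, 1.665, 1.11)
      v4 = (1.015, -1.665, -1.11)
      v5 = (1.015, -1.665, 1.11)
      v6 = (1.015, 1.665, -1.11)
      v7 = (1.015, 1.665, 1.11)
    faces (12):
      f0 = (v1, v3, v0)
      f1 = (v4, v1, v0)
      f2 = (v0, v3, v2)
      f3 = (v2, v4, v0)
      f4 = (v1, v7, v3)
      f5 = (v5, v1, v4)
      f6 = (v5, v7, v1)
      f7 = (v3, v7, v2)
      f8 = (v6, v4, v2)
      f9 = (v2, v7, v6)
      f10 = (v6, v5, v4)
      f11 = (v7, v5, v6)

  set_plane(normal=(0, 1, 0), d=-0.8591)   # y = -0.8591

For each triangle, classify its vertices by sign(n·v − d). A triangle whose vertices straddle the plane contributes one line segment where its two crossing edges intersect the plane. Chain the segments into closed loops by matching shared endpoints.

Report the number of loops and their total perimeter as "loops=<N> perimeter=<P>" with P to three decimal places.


Straddling triangles (8 of 12):
  (v1,v3,v0) [-+-] → (-1.015, -0.8591, 1.11)–(-1.015, -0.8591, -0.572733)  len=1.6827
  (v0,v3,v2) [-++] → (-1.015, -0.8591, -0.572733)–(-1.015, -0.8591, -1.11)  len=0.5373
  (v2,v4,v0) [+--] → (0.523716, -0.8591, -1.11)–(-1.015, -0.8591, -1.11)  len=1.5387
  (v1,v7,v3) [-++] → (-0.523716, -0.8591, 1.11)–(-1.015, -0.8591, 1.11)  len=0.4913
  (v5,v7,v1) [-+-] → (1.015, -0.8591, 1.11)–(-0.523716, -0.8591, 1.11)  len=1.5387
  (v6,v4,v2) [+-+] → (1.015, -0.8591, -1.11)–(0.523716, -0.8591, -1.11)  len=0.4913
  (v6,v5,v4) [+--] → (1.015, -0.8591, 0.572733)–(1.015, -0.8591, -1.11)  len=1.6827
  (v7,v5,v6) [+-+] → (1.015, -0.8591, 1.11)–(1.015, -0.8591, 0.572733)  len=0.5373

Chained into 1 loop(s):
  loop 1: 8 segments, perimeter = 8.5000
Total perimeter = 8.500

loops=1 perimeter=8.500


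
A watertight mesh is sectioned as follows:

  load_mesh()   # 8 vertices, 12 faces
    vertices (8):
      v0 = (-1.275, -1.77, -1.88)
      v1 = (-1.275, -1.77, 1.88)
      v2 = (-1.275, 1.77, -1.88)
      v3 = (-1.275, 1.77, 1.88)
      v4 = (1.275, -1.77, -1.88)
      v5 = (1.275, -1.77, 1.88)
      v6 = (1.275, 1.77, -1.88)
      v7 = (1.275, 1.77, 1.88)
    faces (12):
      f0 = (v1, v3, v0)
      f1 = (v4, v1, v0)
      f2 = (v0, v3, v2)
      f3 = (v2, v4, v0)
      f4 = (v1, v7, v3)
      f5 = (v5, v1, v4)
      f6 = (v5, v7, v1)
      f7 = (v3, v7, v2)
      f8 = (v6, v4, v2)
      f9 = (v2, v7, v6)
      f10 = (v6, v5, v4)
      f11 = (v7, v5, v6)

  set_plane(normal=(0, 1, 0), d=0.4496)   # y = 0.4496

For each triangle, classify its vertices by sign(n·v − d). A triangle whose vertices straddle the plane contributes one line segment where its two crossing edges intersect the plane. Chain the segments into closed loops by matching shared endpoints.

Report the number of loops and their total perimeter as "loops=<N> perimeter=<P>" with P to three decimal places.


Straddling triangles (8 of 12):
  (v1,v3,v0) [-+-] → (-1.275, 0.4496, 1.88)–(-1.275, 0.4496, 0.477541)  len=1.4025
  (v0,v3,v2) [-++] → (-1.275, 0.4496, 0.477541)–(-1.275, 0.4496, -1.88)  len=2.3575
  (v2,v4,v0) [+--] → (-0.323864, 0.4496, -1.88)–(-1.275, 0.4496, -1.88)  len=0.9511
  (v1,v7,v3) [-++] → (0.323864, 0.4496, 1.88)–(-1.275, 0.4496, 1.88)  len=1.5989
  (v5,v7,v1) [-+-] → (1.275, 0.4496, 1.88)–(0.323864, 0.4496, 1.88)  len=0.9511
  (v6,v4,v2) [+-+] → (1.275, 0.4496, -1.88)–(-0.323864, 0.4496, -1.88)  len=1.5989
  (v6,v5,v4) [+--] → (1.275, 0.4496, -0.477541)–(1.275, 0.4496, -1.88)  len=1.4025
  (v7,v5,v6) [+-+] → (1.275, 0.4496, 1.88)–(1.275, 0.4496, -0.477541)  len=2.3575

Chained into 1 loop(s):
  loop 1: 8 segments, perimeter = 12.6200
Total perimeter = 12.620

loops=1 perimeter=12.620


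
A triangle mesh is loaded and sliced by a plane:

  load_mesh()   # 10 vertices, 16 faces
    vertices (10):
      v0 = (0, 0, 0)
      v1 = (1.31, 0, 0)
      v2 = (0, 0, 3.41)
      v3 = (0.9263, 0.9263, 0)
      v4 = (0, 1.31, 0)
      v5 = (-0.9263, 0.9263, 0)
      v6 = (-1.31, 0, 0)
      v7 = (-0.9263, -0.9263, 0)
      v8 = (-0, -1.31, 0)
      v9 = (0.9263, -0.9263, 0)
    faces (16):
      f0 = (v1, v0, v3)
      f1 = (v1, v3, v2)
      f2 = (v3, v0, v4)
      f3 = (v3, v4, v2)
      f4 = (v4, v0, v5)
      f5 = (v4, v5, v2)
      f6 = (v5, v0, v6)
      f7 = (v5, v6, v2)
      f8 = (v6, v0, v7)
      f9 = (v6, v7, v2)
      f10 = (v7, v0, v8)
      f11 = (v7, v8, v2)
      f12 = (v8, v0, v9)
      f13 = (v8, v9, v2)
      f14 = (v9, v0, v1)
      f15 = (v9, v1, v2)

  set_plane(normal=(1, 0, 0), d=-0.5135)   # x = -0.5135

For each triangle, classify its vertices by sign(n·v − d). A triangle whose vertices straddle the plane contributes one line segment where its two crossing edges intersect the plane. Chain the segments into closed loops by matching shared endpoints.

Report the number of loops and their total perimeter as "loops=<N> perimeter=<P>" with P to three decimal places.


loops=1 perimeter=6.961

Straddling triangles (8 of 16):
  (v4,v0,v5) [++-] → (-0.5135, 0.5135, 0)–(-0.5135, 1.09729, 0)  len=0.5838
  (v4,v5,v2) [+-+] → (-0.5135, 1.09729, 0)–(-0.5135, 0.5135, 1.51965)  len=1.6279
  (v5,v0,v6) [-+-] → (-0.5135, 0.5135, 0)–(-0.5135, 0, 0)  len=0.5135
  (v5,v6,v2) [--+] → (-0.5135, 0, 2.07333)–(-0.5135, 0.5135, 1.51965)  len=0.7551
  (v6,v0,v7) [-+-] → (-0.5135, 0, 0)–(-0.5135, -0.5135, 0)  len=0.5135
  (v6,v7,v2) [--+] → (-0.5135, -0.5135, 1.51965)–(-0.5135, 0, 2.07333)  len=0.7551
  (v7,v0,v8) [-++] → (-0.5135, -0.5135, 0)–(-0.5135, -1.09729, 0)  len=0.5838
  (v7,v8,v2) [-++] → (-0.5135, -1.09729, 0)–(-0.5135, -0.5135, 1.51965)  len=1.6279

Chained into 1 loop(s):
  loop 1: 8 segments, perimeter = 6.9607
Total perimeter = 6.961


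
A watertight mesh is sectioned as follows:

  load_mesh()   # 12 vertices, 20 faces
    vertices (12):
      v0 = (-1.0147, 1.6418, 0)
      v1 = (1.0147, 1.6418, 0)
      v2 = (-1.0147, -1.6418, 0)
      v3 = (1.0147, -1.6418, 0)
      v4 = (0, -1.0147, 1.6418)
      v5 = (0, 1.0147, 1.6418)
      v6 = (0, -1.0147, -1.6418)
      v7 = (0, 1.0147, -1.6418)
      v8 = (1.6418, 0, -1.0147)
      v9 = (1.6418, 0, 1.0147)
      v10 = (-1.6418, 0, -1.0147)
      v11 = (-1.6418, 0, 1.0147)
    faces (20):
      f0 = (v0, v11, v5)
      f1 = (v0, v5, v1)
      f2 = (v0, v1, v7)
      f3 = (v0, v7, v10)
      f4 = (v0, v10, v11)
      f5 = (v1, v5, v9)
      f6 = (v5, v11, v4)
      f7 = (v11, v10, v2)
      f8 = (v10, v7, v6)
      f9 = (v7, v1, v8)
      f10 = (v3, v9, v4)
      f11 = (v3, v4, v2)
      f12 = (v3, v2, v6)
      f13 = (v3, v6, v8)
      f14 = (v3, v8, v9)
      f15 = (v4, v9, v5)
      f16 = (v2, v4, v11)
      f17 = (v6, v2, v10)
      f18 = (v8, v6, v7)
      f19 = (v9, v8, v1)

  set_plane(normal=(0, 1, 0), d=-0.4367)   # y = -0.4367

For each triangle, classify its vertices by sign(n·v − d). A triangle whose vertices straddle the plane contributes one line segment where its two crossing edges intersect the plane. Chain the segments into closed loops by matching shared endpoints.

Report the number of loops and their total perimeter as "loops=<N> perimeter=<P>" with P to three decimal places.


Straddling triangles (10 of 20):
  (v5,v11,v4) [++-] → (-0.935213, -0.4367, 1.28459)–(0, -0.4367, 1.6418)  len=1.0011
  (v11,v10,v2) [++-] → (-1.475, -0.4367, -0.744801)–(-1.475, -0.4367, 0.744801)  len=1.4896
  (v10,v7,v6) [++-] → (0, -0.4367, -1.6418)–(-0.935213, -0.4367, -1.28459)  len=1.0011
  (v3,v9,v4) [-+-] → (1.475, -0.4367, 0.744801)–(0.935213, -0.4367, 1.28459)  len=0.7634
  (v3,v6,v8) [--+] → (0.935213, -0.4367, -1.28459)–(1.475, -0.4367, -0.744801)  len=0.7634
  (v3,v8,v9) [-++] → (1.475, -0.4367, -0.744801)–(1.475, -0.4367, 0.744801)  len=1.4896
  (v4,v9,v5) [-++] → (0.935213, -0.4367, 1.28459)–(0, -0.4367, 1.6418)  len=1.0011
  (v2,v4,v11) [--+] → (-0.935213, -0.4367, 1.28459)–(-1.475, -0.4367, 0.744801)  len=0.7634
  (v6,v2,v10) [--+] → (-1.475, -0.4367, -0.744801)–(-0.935213, -0.4367, -1.28459)  len=0.7634
  (v8,v6,v7) [+-+] → (0.935213, -0.4367, -1.28459)–(0, -0.4367, -1.6418)  len=1.0011

Chained into 1 loop(s):
  loop 1: 10 segments, perimeter = 10.0371
Total perimeter = 10.037

loops=1 perimeter=10.037


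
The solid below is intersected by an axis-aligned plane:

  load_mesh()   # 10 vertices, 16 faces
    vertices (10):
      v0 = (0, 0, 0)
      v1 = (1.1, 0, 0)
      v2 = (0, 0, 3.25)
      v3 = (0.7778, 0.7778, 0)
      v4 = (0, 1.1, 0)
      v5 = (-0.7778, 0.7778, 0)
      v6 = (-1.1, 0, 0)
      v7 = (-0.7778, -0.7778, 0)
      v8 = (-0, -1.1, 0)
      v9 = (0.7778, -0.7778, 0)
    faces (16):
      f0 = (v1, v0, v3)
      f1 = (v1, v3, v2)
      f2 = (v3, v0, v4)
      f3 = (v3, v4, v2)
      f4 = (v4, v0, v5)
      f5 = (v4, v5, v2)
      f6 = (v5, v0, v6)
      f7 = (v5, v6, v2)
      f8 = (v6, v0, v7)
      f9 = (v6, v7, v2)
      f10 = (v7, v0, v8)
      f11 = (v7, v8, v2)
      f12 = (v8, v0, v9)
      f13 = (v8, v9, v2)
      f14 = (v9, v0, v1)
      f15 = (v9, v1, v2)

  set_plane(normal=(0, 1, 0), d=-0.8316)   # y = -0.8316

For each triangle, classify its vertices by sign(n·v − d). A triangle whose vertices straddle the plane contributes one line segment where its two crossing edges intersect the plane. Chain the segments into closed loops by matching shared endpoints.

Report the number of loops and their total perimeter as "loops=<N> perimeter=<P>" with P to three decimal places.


Straddling triangles (4 of 16):
  (v7,v0,v8) [++-] → (0, -0.8316, 0)–(-0.647925, -0.8316, 0)  len=0.6479
  (v7,v8,v2) [+-+] → (-0.647925, -0.8316, 0)–(0, -0.8316, 0.793)  len=1.0240
  (v8,v0,v9) [-++] → (0, -0.8316, 0)–(0.647925, -0.8316, 0)  len=0.6479
  (v8,v9,v2) [-++] → (0.647925, -0.8316, 0)–(0, -0.8316, 0.793)  len=1.0240

Chained into 1 loop(s):
  loop 1: 4 segments, perimeter = 3.3439
Total perimeter = 3.344

loops=1 perimeter=3.344


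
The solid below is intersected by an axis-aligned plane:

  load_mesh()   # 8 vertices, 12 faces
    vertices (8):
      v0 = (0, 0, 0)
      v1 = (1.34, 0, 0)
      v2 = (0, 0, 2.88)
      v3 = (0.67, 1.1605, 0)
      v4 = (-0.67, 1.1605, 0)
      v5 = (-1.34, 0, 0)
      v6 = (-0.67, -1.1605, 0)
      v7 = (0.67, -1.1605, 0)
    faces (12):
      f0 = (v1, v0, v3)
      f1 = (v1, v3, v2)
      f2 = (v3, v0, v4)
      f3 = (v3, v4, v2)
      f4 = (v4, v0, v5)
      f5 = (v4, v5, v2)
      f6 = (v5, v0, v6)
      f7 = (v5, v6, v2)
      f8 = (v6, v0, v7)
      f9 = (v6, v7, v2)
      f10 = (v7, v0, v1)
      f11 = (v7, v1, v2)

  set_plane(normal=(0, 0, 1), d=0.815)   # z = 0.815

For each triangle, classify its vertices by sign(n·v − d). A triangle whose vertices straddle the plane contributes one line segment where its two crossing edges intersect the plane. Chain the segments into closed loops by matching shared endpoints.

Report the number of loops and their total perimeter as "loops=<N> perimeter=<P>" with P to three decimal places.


Straddling triangles (6 of 12):
  (v1,v3,v2) [--+] → (0.480399, 0.832095, 0.815)–(0.960799, 0, 0.815)  len=0.9608
  (v3,v4,v2) [--+] → (-0.480399, 0.832095, 0.815)–(0.480399, 0.832095, 0.815)  len=0.9608
  (v4,v5,v2) [--+] → (-0.960799, 0, 0.815)–(-0.480399, 0.832095, 0.815)  len=0.9608
  (v5,v6,v2) [--+] → (-0.480399, -0.832095, 0.815)–(-0.960799, 0, 0.815)  len=0.9608
  (v6,v7,v2) [--+] → (0.480399, -0.832095, 0.815)–(-0.480399, -0.832095, 0.815)  len=0.9608
  (v7,v1,v2) [--+] → (0.960799, 0, 0.815)–(0.480399, -0.832095, 0.815)  len=0.9608

Chained into 1 loop(s):
  loop 1: 6 segments, perimeter = 5.7649
Total perimeter = 5.765

loops=1 perimeter=5.765


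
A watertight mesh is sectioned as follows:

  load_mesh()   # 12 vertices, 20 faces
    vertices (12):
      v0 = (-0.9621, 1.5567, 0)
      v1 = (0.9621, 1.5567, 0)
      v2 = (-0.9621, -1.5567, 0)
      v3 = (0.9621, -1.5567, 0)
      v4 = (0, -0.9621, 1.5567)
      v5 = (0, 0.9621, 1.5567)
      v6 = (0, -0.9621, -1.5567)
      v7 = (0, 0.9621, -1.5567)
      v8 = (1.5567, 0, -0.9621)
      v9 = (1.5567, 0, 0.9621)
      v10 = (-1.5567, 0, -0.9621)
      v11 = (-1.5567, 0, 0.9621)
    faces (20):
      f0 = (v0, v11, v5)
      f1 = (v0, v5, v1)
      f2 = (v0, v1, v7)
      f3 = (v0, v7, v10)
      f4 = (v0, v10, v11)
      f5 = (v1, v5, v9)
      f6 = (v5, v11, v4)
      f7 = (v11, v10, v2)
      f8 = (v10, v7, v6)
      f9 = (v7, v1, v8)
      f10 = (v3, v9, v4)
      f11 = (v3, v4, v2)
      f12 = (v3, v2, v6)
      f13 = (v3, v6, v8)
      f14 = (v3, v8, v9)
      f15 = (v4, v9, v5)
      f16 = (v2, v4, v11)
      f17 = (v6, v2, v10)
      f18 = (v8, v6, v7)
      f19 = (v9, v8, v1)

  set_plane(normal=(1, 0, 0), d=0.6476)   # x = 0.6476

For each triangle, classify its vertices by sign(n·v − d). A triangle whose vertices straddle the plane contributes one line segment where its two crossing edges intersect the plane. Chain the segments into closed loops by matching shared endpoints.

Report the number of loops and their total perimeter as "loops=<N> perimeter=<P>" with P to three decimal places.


loops=1 perimeter=8.954

Straddling triangles (10 of 20):
  (v0,v5,v1) [--+] → (0.6476, 1.36233, 0.508868)–(0.6476, 1.5567, 0)  len=0.5447
  (v0,v1,v7) [-+-] → (0.6476, 1.5567, 0)–(0.6476, 1.36233, -0.508868)  len=0.5447
  (v1,v5,v9) [+-+] → (0.6476, 1.36233, 0.508868)–(0.6476, 0.561858, 1.30934)  len=1.1320
  (v7,v1,v8) [-++] → (0.6476, 1.36233, -0.508868)–(0.6476, 0.561858, -1.30934)  len=1.1320
  (v3,v9,v4) [++-] → (0.6476, -0.561858, 1.30934)–(0.6476, -1.36233, 0.508868)  len=1.1320
  (v3,v4,v2) [+--] → (0.6476, -1.36233, 0.508868)–(0.6476, -1.5567, 0)  len=0.5447
  (v3,v2,v6) [+--] → (0.6476, -1.5567, 0)–(0.6476, -1.36233, -0.508868)  len=0.5447
  (v3,v6,v8) [+-+] → (0.6476, -1.36233, -0.508868)–(0.6476, -0.561858, -1.30934)  len=1.1320
  (v4,v9,v5) [-+-] → (0.6476, -0.561858, 1.30934)–(0.6476, 0.561858, 1.30934)  len=1.1237
  (v8,v6,v7) [+--] → (0.6476, -0.561858, -1.30934)–(0.6476, 0.561858, -1.30934)  len=1.1237

Chained into 1 loop(s):
  loop 1: 10 segments, perimeter = 8.9545
Total perimeter = 8.954


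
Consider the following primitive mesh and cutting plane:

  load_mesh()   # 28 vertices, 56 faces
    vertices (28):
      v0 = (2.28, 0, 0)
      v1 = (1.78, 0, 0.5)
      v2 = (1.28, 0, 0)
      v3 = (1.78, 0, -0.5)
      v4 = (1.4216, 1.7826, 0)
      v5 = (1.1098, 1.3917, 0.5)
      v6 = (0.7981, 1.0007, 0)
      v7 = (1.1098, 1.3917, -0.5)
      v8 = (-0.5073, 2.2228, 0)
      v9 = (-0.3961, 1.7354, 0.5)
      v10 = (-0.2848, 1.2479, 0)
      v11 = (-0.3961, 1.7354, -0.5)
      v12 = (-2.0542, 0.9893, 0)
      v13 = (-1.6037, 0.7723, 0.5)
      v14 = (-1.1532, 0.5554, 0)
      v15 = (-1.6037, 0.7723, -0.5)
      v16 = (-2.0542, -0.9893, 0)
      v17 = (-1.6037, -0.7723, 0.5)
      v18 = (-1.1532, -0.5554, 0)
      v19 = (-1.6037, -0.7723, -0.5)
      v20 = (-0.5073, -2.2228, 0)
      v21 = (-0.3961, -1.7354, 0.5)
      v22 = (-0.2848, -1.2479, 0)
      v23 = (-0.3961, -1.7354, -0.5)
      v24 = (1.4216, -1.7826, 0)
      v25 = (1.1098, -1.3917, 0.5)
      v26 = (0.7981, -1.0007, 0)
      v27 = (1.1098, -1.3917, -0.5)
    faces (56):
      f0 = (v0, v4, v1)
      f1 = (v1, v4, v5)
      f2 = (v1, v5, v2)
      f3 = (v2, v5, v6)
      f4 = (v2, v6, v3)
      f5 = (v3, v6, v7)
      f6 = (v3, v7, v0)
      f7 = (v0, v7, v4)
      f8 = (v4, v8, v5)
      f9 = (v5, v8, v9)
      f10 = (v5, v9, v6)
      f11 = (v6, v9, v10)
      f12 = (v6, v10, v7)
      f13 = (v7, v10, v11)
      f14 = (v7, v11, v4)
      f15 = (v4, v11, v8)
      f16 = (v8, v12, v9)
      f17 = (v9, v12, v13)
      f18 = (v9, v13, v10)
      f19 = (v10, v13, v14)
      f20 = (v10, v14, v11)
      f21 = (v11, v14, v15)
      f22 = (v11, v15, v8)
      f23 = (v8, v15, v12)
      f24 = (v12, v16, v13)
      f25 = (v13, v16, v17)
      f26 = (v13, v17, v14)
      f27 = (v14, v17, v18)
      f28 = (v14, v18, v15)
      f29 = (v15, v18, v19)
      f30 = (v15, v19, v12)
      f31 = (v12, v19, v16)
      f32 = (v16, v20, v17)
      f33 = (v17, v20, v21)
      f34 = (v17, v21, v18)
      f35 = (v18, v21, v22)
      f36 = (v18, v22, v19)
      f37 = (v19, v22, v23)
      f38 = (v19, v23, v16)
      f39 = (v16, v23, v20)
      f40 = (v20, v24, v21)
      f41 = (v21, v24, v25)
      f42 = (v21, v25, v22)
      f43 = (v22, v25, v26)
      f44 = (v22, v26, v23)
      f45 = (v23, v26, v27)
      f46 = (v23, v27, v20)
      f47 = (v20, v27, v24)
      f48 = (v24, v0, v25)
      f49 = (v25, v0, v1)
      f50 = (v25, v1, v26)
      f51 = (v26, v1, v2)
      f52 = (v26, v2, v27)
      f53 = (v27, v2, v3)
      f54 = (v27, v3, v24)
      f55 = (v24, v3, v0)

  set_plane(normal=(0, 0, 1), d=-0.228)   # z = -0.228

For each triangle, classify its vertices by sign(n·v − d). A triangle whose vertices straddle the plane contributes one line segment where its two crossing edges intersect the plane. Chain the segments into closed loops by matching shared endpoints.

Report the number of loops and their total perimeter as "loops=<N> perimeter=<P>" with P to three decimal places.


Straddling triangles (28 of 56):
  (v2,v6,v3) [++-] → (1.24585, 0.544381, -0.228)–(1.508, 0, -0.228)  len=0.6042
  (v3,v6,v7) [-+-] → (1.24585, 0.544381, -0.228)–(0.940235, 1.179, -0.228)  len=0.7044
  (v3,v7,v0) [--+] → (1.74639, 0.634615, -0.228)–(2.052, 0, -0.228)  len=0.7044
  (v0,v7,v4) [+-+] → (1.74639, 0.634615, -0.228)–(1.27942, 1.60435, -0.228)  len=1.0763
  (v6,v10,v7) [++-] → (0.351138, 1.31347, -0.228)–(0.940235, 1.179, -0.228)  len=0.6043
  (v7,v10,v11) [-+-] → (0.351138, 1.31347, -0.228)–(-0.335553, 1.4702, -0.228)  len=0.7043
  (v7,v11,v4) [--+] → (0.592729, 1.76108, -0.228)–(1.27942, 1.60435, -0.228)  len=0.7043
  (v4,v11,v8) [+-+] → (0.592729, 1.76108, -0.228)–(-0.456593, 2.00055, -0.228)  len=1.0763
  (v10,v14,v11) [++-] → (-0.807962, 1.09348, -0.228)–(-0.335553, 1.4702, -0.228)  len=0.6042
  (v11,v14,v15) [-+-] → (-0.807962, 1.09348, -0.228)–(-1.35863, 0.654306, -0.228)  len=0.7043
  (v11,v15,v8) [--+] → (-1.00726, 1.56137, -0.228)–(-0.456593, 2.00055, -0.228)  len=0.7043
  (v8,v15,v12) [+-+] → (-1.00726, 1.56137, -0.228)–(-1.84877, 0.890348, -0.228)  len=1.0763
  (v14,v18,v15) [++-] → (-1.35863, 0.0500312, -0.228)–(-1.35863, 0.654306, -0.228)  len=0.6043
  (v15,v18,v19) [-+-] → (-1.35863, 0.0500312, -0.228)–(-1.35863, -0.654306, -0.228)  len=0.7043
  (v15,v19,v12) [--+] → (-1.84877, 0.18601, -0.228)–(-1.84877, 0.890348, -0.228)  len=0.7043
  (v12,v19,v16) [+-+] → (-1.84877, 0.18601, -0.228)–(-1.84877, -0.890348, -0.228)  len=1.0764
  (v18,v22,v19) [++-] → (-0.886218, -1.03103, -0.228)–(-1.35863, -0.654306, -0.228)  len=0.6042
  (v19,v22,v23) [-+-] → (-0.886218, -1.03103, -0.228)–(-0.335553, -1.4702, -0.228)  len=0.7043
  (v19,v23,v16) [--+] → (-1.29811, -1.32952, -0.228)–(-1.84877, -0.890348, -0.228)  len=0.7043
  (v16,v23,v20) [+-+] → (-1.29811, -1.32952, -0.228)–(-0.456593, -2.00055, -0.228)  len=1.0763
  (v22,v26,v23) [++-] → (0.253545, -1.33572, -0.228)–(-0.335553, -1.4702, -0.228)  len=0.6043
  (v23,v26,v27) [-+-] → (0.253545, -1.33572, -0.228)–(0.940235, -1.179, -0.228)  len=0.7043
  (v23,v27,v20) [--+] → (0.230098, -1.84382, -0.228)–(-0.456593, -2.00055, -0.228)  len=0.7043
  (v20,v27,v24) [+-+] → (0.230098, -1.84382, -0.228)–(1.27942, -1.60435, -0.228)  len=1.0763
  (v26,v2,v27) [++-] → (1.20239, -0.634615, -0.228)–(0.940235, -1.179, -0.228)  len=0.6042
  (v27,v2,v3) [-+-] → (1.20239, -0.634615, -0.228)–(1.508, 0, -0.228)  len=0.7044
  (v27,v3,v24) [--+] → (1.58503, -0.969734, -0.228)–(1.27942, -1.60435, -0.228)  len=0.7044
  (v24,v3,v0) [+-+] → (1.58503, -0.969734, -0.228)–(2.052, 0, -0.228)  len=1.0763

Chained into 2 loop(s):
  loop 1: 14 segments, perimeter = 9.1601
  loop 2: 14 segments, perimeter = 12.4646
Total perimeter = 21.625

loops=2 perimeter=21.625


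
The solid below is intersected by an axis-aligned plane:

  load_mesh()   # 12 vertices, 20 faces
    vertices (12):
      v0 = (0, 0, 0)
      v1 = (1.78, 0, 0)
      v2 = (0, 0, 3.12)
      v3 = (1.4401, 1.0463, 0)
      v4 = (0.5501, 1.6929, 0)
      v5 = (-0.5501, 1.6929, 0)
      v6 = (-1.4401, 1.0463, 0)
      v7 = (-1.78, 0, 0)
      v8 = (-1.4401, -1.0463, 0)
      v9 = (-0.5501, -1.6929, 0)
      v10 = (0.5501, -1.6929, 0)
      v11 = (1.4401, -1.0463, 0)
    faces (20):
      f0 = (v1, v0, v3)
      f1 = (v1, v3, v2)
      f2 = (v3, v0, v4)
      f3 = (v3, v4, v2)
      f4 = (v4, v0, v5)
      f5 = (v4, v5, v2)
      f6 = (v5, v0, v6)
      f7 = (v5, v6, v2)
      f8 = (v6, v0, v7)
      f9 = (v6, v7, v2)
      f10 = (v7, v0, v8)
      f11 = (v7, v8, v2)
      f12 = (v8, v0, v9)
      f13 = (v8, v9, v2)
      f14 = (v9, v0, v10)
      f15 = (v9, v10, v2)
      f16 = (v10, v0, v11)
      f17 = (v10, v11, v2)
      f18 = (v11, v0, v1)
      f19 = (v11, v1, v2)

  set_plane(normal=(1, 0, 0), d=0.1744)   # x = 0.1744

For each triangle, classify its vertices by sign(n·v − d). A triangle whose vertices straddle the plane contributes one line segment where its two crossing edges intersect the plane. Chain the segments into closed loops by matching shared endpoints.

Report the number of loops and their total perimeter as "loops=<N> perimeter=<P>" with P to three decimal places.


loops=1 perimeter=9.998

Straddling triangles (12 of 20):
  (v1,v0,v3) [+-+] → (0.1744, 0, 0)–(0.1744, 0.12671, 0)  len=0.1267
  (v1,v3,v2) [++-] → (0.1744, 0.12671, 2.74216)–(0.1744, 0, 2.81431)  len=0.1458
  (v3,v0,v4) [+-+] → (0.1744, 0.12671, 0)–(0.1744, 0.536706, 0)  len=0.4100
  (v3,v4,v2) [++-] → (0.1744, 0.536706, 2.13086)–(0.1744, 0.12671, 2.74216)  len=0.7361
  (v4,v0,v5) [+--] → (0.1744, 0.536706, 0)–(0.1744, 1.6929, 0)  len=1.1562
  (v4,v5,v2) [+--] → (0.1744, 1.6929, 0)–(0.1744, 0.536706, 2.13086)  len=2.4243
  (v9,v0,v10) [--+] → (0.1744, -0.536706, 0)–(0.1744, -1.6929, 0)  len=1.1562
  (v9,v10,v2) [-+-] → (0.1744, -1.6929, 0)–(0.1744, -0.536706, 2.13086)  len=2.4243
  (v10,v0,v11) [+-+] → (0.1744, -0.536706, 0)–(0.1744, -0.12671, 0)  len=0.4100
  (v10,v11,v2) [++-] → (0.1744, -0.12671, 2.74216)–(0.1744, -0.536706, 2.13086)  len=0.7361
  (v11,v0,v1) [+-+] → (0.1744, -0.12671, 0)–(0.1744, 0, 0)  len=0.1267
  (v11,v1,v2) [++-] → (0.1744, 0, 2.81431)–(0.1744, -0.12671, 2.74216)  len=0.1458

Chained into 1 loop(s):
  loop 1: 12 segments, perimeter = 9.9982
Total perimeter = 9.998


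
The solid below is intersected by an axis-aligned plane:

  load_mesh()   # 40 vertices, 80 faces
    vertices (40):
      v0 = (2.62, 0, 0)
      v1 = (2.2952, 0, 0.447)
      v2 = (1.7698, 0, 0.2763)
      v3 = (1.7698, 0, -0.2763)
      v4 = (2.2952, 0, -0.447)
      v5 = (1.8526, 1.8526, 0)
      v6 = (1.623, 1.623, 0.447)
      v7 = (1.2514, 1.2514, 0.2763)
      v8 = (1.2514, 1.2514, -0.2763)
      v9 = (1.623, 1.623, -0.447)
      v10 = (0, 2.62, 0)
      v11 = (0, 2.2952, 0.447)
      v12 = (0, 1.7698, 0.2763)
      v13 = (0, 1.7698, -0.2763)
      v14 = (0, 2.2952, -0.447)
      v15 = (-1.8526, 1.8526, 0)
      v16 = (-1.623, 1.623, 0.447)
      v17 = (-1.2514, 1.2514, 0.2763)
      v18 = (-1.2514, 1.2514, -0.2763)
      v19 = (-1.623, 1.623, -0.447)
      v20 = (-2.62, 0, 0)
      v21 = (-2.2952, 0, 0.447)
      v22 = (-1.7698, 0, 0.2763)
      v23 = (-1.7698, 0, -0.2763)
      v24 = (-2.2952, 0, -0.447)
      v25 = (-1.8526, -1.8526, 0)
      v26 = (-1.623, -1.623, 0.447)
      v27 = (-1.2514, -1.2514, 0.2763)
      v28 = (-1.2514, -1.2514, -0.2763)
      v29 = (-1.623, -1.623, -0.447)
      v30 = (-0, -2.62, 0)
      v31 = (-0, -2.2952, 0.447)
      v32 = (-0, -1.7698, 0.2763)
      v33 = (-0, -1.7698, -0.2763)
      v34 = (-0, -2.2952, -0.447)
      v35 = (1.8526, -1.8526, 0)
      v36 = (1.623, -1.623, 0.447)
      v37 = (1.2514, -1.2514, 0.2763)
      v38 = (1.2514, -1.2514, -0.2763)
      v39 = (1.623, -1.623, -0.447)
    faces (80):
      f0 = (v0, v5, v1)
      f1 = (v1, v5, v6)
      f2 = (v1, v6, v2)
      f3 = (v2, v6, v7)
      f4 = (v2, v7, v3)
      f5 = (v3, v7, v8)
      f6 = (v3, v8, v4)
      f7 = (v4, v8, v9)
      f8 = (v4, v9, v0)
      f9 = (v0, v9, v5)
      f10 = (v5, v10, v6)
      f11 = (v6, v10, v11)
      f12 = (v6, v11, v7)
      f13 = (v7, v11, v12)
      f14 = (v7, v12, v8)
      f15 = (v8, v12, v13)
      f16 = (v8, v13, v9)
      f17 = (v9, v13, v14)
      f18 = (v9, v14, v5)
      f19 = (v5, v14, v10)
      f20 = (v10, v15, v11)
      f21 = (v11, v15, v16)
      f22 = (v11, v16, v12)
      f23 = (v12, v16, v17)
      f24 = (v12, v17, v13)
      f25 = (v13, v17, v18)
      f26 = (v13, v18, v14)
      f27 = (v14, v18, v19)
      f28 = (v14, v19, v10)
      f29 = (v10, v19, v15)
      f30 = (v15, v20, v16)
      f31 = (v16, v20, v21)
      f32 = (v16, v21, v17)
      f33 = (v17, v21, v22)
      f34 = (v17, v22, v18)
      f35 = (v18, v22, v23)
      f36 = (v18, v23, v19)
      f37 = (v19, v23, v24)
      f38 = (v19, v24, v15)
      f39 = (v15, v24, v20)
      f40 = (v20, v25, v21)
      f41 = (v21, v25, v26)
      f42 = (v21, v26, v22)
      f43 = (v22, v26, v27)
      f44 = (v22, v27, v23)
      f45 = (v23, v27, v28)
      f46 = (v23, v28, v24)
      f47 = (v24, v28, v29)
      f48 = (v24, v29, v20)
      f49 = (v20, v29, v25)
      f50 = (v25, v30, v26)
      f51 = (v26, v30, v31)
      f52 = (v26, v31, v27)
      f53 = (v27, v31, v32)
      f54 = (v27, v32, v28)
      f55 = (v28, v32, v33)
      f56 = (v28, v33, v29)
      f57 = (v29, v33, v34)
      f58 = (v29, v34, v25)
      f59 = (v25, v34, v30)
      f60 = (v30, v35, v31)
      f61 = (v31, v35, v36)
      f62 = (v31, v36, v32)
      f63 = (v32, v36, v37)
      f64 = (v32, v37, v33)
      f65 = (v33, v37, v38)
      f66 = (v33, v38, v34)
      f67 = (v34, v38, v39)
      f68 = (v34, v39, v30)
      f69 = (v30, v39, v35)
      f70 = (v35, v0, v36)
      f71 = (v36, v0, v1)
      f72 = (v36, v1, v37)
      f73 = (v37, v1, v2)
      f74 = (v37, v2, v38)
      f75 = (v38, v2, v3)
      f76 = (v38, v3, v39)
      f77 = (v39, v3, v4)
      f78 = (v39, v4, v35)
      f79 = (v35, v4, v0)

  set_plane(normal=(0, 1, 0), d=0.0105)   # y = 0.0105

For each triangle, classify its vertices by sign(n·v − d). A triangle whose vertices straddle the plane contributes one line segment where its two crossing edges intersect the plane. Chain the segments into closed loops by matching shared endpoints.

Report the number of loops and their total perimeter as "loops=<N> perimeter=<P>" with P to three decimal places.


loops=2 perimeter=5.525

Straddling triangles (20 of 80):
  (v0,v5,v1) [-+-] → (2.61565, 0.0105, 0)–(2.29269, 0.0105, 0.444467)  len=0.5494
  (v1,v5,v6) [-++] → (2.29269, 0.0105, 0.444467)–(2.29085, 0.0105, 0.447)  len=0.0031
  (v1,v6,v2) [-+-] → (2.29085, 0.0105, 0.447)–(1.76885, 0.0105, 0.277404)  len=0.5489
  (v2,v6,v7) [-++] → (1.76885, 0.0105, 0.277404)–(1.76545, 0.0105, 0.2763)  len=0.0036
  (v2,v7,v3) [-+-] → (1.76545, 0.0105, 0.2763)–(1.76545, 0.0105, -0.271663)  len=0.5480
  (v3,v7,v8) [-++] → (1.76545, 0.0105, -0.271663)–(1.76545, 0.0105, -0.2763)  len=0.0046
  (v3,v8,v4) [-+-] → (1.76545, 0.0105, -0.2763)–(2.28644, 0.0105, -0.445568)  len=0.5478
  (v4,v8,v9) [-++] → (2.28644, 0.0105, -0.445568)–(2.29085, 0.0105, -0.447)  len=0.0046
  (v4,v9,v0) [-+-] → (2.29085, 0.0105, -0.447)–(2.61355, 0.0105, -0.00289187)  len=0.5490
  (v0,v9,v5) [-++] → (2.61355, 0.0105, -0.00289187)–(2.61565, 0.0105, 0)  len=0.0036
  (v15,v20,v16) [+-+] → (-2.61565, 0.0105, 0)–(-2.61355, 0.0105, 0.00289187)  len=0.0036
  (v16,v20,v21) [+--] → (-2.61355, 0.0105, 0.00289187)–(-2.29085, 0.0105, 0.447)  len=0.5490
  (v16,v21,v17) [+-+] → (-2.29085, 0.0105, 0.447)–(-2.28644, 0.0105, 0.445568)  len=0.0046
  (v17,v21,v22) [+--] → (-2.28644, 0.0105, 0.445568)–(-1.76545, 0.0105, 0.2763)  len=0.5478
  (v17,v22,v18) [+-+] → (-1.76545, 0.0105, 0.2763)–(-1.76545, 0.0105, 0.271663)  len=0.0046
  (v18,v22,v23) [+--] → (-1.76545, 0.0105, 0.271663)–(-1.76545, 0.0105, -0.2763)  len=0.5480
  (v18,v23,v19) [+-+] → (-1.76545, 0.0105, -0.2763)–(-1.76885, 0.0105, -0.277404)  len=0.0036
  (v19,v23,v24) [+--] → (-1.76885, 0.0105, -0.277404)–(-2.29085, 0.0105, -0.447)  len=0.5489
  (v19,v24,v15) [+-+] → (-2.29085, 0.0105, -0.447)–(-2.29269, 0.0105, -0.444467)  len=0.0031
  (v15,v24,v20) [+--] → (-2.29269, 0.0105, -0.444467)–(-2.61565, 0.0105, 0)  len=0.5494

Chained into 2 loop(s):
  loop 1: 10 segments, perimeter = 2.7626
  loop 2: 10 segments, perimeter = 2.7626
Total perimeter = 5.525
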